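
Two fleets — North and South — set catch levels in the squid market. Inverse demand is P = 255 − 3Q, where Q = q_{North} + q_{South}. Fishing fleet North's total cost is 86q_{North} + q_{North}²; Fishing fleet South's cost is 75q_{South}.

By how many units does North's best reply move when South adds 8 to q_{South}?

Fishing fleet North's profit: π = q_{North}(255 − 3(q_{North} + q_{South})) − 86q_{North} − q_{North}².
∂π/∂q_{North} = 169 − 8q_{North} − 3q_{South} = 0, so q_{North} = 21.125 − 0.375q_{South}.
The reaction-function slope is −0.375, so an 8-unit rise in q_{South} moves q_{North} by −0.375 × 8 = −3. North's best response falls — the actions are strategic substitutes.

-3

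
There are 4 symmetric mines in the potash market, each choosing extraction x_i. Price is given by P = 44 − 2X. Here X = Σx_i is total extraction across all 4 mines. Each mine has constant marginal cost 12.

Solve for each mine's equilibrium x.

A representative mine's profit is π_i = x_i(44 − 2X) − 12x_i, with X = x_i + Σ_{j≠i} x_j.
First-order condition: 32 − 4x_i − 2Σ_{j≠i} x_j = 0.
In a symmetric equilibrium every mine chooses the same x, so Σ_{j≠i} x_j = 3x. The condition becomes 32 − 10x = 0, giving x = 32/10 = 3.2.

3.2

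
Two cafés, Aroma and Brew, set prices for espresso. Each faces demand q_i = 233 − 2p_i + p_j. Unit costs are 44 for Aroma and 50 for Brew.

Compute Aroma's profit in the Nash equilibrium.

Aroma's profit: π = (p_{Aroma} − 44)(233 − 2p_{Aroma} + p_{Brew}).
∂π/∂p_{Aroma} = 321 − 4p_{Aroma} + p_{Brew} = 0 ⇒ p_{Aroma} = 80.25 + 0.25p_{Brew}.
Similarly p_{Brew} = 83.25 + 0.25p_{Aroma}.
Solving the two reaction functions simultaneously: (1 − (0.25)(0.25))p_{Aroma} = 80.25 + 0.25·83.25, so 0.9375p_{Aroma} = 101.0625 and p_{Aroma} = 107.8.
Then p_{Brew} = 83.25 + 0.25·107.8 = 110.2.
q_{Aroma} = 233 − 2·107.8 + 110.2 = 127.6.
Profit = (107.8 − 44)·127.6 = 8140.88.

8140.88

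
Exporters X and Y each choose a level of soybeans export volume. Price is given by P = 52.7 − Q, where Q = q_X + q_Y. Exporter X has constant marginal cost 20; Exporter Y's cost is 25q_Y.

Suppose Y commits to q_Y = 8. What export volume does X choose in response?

Exporter X's profit: π = q_X(52.7 − (q_X + q_Y)) − 20q_X.
∂π/∂q_X = 32.7 − 2q_X − q_Y = 0, so q_X = 16.35 − 0.5q_Y.
At q_Y = 8: q_X = 16.35 − 0.5·8 = 12.35.

12.35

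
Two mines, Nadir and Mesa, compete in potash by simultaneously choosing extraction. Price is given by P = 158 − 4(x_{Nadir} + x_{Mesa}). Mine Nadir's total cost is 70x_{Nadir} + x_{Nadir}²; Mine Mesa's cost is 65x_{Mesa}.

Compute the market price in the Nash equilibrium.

Mine Nadir's profit: π = x_{Nadir}(158 − 4(x_{Nadir} + x_{Mesa})) − 70x_{Nadir} − x_{Nadir}².
∂π/∂x_{Nadir} = 88 − 10x_{Nadir} − 4x_{Mesa} = 0, so x_{Nadir} = 8.8 − 0.4x_{Mesa}.
For Mesa: ∂π/∂x_{Mesa} = 93 − 8x_{Mesa} − 4x_{Nadir} = 0 ⇒ x_{Mesa} = 11.625 − 0.5x_{Nadir}.
Plugging x_{Mesa} into Nadir's best response: x_{Nadir} = 8.8 − 0.4(11.625 − 0.5x_{Nadir}) ⇒ 0.8x_{Nadir} = 4.15, so x_{Nadir} = 5.1875.
Then x_{Mesa} = 11.625 − 0.5·5.1875 = 289/32.
Equilibrium price: P = 158 − 4·(455/32) = 101.125.

101.125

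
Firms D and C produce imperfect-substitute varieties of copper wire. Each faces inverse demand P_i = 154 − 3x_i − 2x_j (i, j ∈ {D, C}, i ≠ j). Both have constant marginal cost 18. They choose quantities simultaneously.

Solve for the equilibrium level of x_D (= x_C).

Firm D's profit: π = x_D(154 − 3x_D − 2x_C) − 18x_D.
∂π/∂x_D = 136 − 6x_D − 2x_C = 0 ⇒ x_D = 68/3 − (1/3)x_C.
The game is symmetric, so in equilibrium x_C = x_D: the reaction function gives (4/3)x_D = 68/3, hence x_D = 17.

17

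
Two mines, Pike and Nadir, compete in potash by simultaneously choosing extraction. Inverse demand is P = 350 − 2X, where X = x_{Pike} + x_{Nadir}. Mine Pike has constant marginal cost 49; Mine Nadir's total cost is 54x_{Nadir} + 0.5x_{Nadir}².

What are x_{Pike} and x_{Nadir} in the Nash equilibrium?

57.0625, 36.375

Mine Pike's profit: π = x_{Pike}(350 − 2(x_{Pike} + x_{Nadir})) − 49x_{Pike}.
∂π/∂x_{Pike} = 301 − 4x_{Pike} − 2x_{Nadir} = 0, so x_{Pike} = 75.25 − 0.5x_{Nadir}.
For Nadir: ∂π/∂x_{Nadir} = 296 − 5x_{Nadir} − 2x_{Pike} = 0 ⇒ x_{Nadir} = 59.2 − 0.4x_{Pike}.
Plugging x_{Nadir} into Pike's best response: x_{Pike} = 75.25 − 0.5(59.2 − 0.4x_{Pike}) ⇒ 0.8x_{Pike} = 45.65, so x_{Pike} = 57.0625.
Then x_{Nadir} = 59.2 − 0.4·57.0625 = 36.375.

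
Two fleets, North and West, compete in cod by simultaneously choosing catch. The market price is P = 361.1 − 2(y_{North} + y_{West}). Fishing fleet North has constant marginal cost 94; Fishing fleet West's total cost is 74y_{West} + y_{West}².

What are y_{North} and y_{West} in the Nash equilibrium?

51.42, 30.71

Fishing fleet North's profit: π = y_{North}(361.1 − 2(y_{North} + y_{West})) − 94y_{North}.
∂π/∂y_{North} = 267.1 − 4y_{North} − 2y_{West} = 0, so y_{North} = 66.775 − 0.5y_{West}.
For West: ∂π/∂y_{West} = 287.1 − 6y_{West} − 2y_{North} = 0 ⇒ y_{West} = 47.85 − (1/3)y_{North}.
Substituting the second reaction function into the first: y_{North} = 66.775 − 0.5(47.85 − (1/3)y_{North}), which gives (5/6)y_{North} = 42.85 ⇒ y_{North} = 51.42.
Then y_{West} = 47.85 − (1/3)·51.42 = 30.71.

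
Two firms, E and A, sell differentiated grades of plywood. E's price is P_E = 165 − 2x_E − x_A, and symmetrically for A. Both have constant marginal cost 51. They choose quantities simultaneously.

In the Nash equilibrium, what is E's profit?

Firm E's profit: π = x_E(165 − 2x_E − x_A) − 51x_E.
∂π/∂x_E = 114 − 4x_E − x_A = 0 ⇒ x_E = 28.5 − 0.25x_A.
Setting x_E = x_A in the reaction function: x_E = 28.5 − 0.25x_E, so x_E = 28.5 / 1.25 = 22.8.
P_E = 165 − 2·22.8 − 22.8 = 96.6.
Profit = (96.6 − 51)·22.8 = 1039.68.

1039.68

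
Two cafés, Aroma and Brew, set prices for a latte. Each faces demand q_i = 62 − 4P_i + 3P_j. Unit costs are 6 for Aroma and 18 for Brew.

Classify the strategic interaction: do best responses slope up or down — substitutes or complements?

Aroma's profit: π = (P_{Aroma} − 6)(62 − 4P_{Aroma} + 3P_{Brew}).
∂π/∂P_{Aroma} = 86 − 8P_{Aroma} + 3P_{Brew} = 0 ⇒ P_{Aroma} = 10.75 + 0.375P_{Brew}.
The best-response slope dP_{Aroma}/dP_{Brew} = 0.375 > 0: the reaction function is upward-sloping, so the choices are strategic complements.

strategic complements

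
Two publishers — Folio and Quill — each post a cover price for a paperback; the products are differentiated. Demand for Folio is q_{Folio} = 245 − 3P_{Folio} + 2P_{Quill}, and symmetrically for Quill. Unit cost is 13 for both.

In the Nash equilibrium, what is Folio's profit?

10092

Folio's profit: π = (P_{Folio} − 13)(245 − 3P_{Folio} + 2P_{Quill}).
∂π/∂P_{Folio} = 284 − 6P_{Folio} + 2P_{Quill} = 0 ⇒ P_{Folio} = 142/3 + (1/3)P_{Quill}.
The game is symmetric, so in equilibrium P_{Quill} = P_{Folio}: the reaction function gives (2/3)P_{Folio} = 142/3, hence P_{Folio} = 71.
q_{Folio} = 245 − 3·71 + 2·71 = 174.
Profit = (71 − 13)·174 = 10092.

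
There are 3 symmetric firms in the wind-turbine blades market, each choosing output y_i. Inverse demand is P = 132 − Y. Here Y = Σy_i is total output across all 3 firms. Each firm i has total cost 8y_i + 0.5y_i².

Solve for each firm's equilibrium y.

24.8

A representative firm's profit is π_i = y_i(132 − Y) − 8y_i − 0.5y_i², with Y = y_i + Σ_{j≠i} y_j.
First-order condition: 124 − 3y_i − Σ_{j≠i} y_j = 0.
Imposing symmetry (y_j = y for all j) turns Σ_{j≠i} y_j into 2y, so 124 = 5y and y = 24.8.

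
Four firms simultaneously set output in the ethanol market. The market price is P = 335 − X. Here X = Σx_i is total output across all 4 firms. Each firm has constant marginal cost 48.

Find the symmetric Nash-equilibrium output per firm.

57.4

A representative firm's profit is π_i = x_i(335 − X) − 48x_i, with X = x_i + Σ_{j≠i} x_j.
First-order condition: 287 − 2x_i − Σ_{j≠i} x_j = 0.
With identical firms, set every x_j = x: then 287 − 2x − 3x = 0, i.e. x = 287/5 = 57.4.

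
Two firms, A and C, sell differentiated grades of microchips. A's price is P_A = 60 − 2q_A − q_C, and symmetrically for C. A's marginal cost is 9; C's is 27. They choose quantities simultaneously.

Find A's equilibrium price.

Firm A's profit: π = q_A(60 − 2q_A − q_C) − 9q_A.
∂π/∂q_A = 51 − 4q_A − q_C = 0 ⇒ q_A = 12.75 − 0.25q_C.
Similarly q_C = 8.25 − 0.25q_A.
Solving the two reaction functions simultaneously: (1 − (−0.25)(−0.25))q_A = 12.75 − 0.25·8.25, so 0.9375q_A = 10.6875 and q_A = 11.4.
Then q_C = 8.25 − 0.25·11.4 = 5.4.
P_A = 60 − 2·11.4 − 5.4 = 31.8.

31.8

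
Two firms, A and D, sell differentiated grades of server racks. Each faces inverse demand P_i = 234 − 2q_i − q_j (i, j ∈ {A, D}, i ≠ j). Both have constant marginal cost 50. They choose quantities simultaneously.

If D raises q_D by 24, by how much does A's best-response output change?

-6

Firm A's profit: π = q_A(234 − 2q_A − q_D) − 50q_A.
∂π/∂q_A = 184 − 4q_A − q_D = 0 ⇒ q_A = 46 − 0.25q_D.
The reaction-function slope is −0.25, so a 24-unit rise in q_D moves q_A by −0.25 × 24 = −6. A's best response falls — the actions are strategic substitutes.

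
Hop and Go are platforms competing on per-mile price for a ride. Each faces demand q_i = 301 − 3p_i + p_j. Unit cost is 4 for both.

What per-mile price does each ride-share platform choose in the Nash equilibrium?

62.6

Hop's profit: π = (p_{Hop} − 4)(301 − 3p_{Hop} + p_{Go}).
∂π/∂p_{Hop} = 313 − 6p_{Hop} + p_{Go} = 0 ⇒ p_{Hop} = 313/6 + (1/6)p_{Go}.
The game is symmetric, so in equilibrium p_{Go} = p_{Hop}: the reaction function gives (5/6)p_{Hop} = 313/6, hence p_{Hop} = 62.6.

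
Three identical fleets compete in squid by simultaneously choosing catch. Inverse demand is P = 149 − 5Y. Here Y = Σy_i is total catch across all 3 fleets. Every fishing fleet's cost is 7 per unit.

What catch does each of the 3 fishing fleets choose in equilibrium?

A representative fishing fleet's profit is π_i = y_i(149 − 5Y) − 7y_i, with Y = y_i + Σ_{j≠i} y_j.
First-order condition: 142 − 10y_i − 5Σ_{j≠i} y_j = 0.
Imposing symmetry (y_j = y for all j) turns Σ_{j≠i} y_j into 2y, so 142 = 20y and y = 7.1.

7.1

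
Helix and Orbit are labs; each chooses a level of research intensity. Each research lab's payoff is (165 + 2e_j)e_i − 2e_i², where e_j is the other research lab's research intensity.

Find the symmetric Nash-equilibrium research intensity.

82.5

Helix's payoff is (165 + 2e_O)e_H − 2e_H².
∂π/∂e_H = 165 + 2e_O − 4e_H = 0, so e_H = 41.25 + 0.5e_O.
The game is symmetric, so in equilibrium e_O = e_H: the reaction function gives 0.5e_H = 41.25, hence e_H = 82.5.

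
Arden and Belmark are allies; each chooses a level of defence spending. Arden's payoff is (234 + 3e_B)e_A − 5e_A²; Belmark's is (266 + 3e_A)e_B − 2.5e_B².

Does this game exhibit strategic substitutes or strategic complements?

strategic complements

Expanding Arden's payoff: 234e_A + 3e_Be_A − 5e_A².
∂π/∂e_A = 234 + 3e_B − 10e_A = 0, so e_A = 23.4 + 0.3e_B.
The best-response slope de_A/de_B = 0.3 > 0: the reaction function is upward-sloping, so the choices are strategic complements.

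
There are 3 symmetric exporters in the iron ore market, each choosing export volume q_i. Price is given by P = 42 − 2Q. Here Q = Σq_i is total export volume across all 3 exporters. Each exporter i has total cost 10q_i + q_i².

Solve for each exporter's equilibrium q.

3.2

A representative exporter's profit is π_i = q_i(42 − 2Q) − 10q_i − q_i², with Q = q_i + Σ_{j≠i} q_j.
First-order condition: 32 − 6q_i − 2Σ_{j≠i} q_j = 0.
In a symmetric equilibrium every exporter chooses the same q, so Σ_{j≠i} q_j = 2q. The condition becomes 32 − 10q = 0, giving q = 32/10 = 3.2.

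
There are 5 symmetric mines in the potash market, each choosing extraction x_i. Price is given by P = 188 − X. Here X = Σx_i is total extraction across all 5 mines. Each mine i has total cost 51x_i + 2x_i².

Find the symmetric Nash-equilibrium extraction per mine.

A representative mine's profit is π_i = x_i(188 − X) − 51x_i − 2x_i², with X = x_i + Σ_{j≠i} x_j.
First-order condition: 137 − 6x_i − Σ_{j≠i} x_j = 0.
With identical mines, set every x_j = x: then 137 − 6x − 4x = 0, i.e. x = 137/10 = 13.7.

13.7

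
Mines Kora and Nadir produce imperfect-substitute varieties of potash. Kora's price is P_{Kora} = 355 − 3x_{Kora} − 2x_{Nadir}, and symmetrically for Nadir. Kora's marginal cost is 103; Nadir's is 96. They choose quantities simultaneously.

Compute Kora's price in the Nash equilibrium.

Mine Kora's profit: π = x_{Kora}(355 − 3x_{Kora} − 2x_{Nadir}) − 103x_{Kora}.
∂π/∂x_{Kora} = 252 − 6x_{Kora} − 2x_{Nadir} = 0 ⇒ x_{Kora} = 42 − (1/3)x_{Nadir}.
Similarly x_{Nadir} = 259/6 − (1/3)x_{Kora}.
Plugging x_{Nadir} into Kora's best response: x_{Kora} = 42 − (1/3)(259/6 − (1/3)x_{Kora}) ⇒ (8/9)x_{Kora} = 497/18, so x_{Kora} = 31.0625.
Then x_{Nadir} = 259/6 − (1/3)·31.0625 = 32.8125.
P_{Kora} = 355 − 3·31.0625 − 2·32.8125 = 196.1875.

196.1875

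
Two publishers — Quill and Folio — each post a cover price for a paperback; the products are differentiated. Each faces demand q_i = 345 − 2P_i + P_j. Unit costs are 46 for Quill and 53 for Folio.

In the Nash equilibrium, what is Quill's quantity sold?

Quill's profit: π = (P_{Quill} − 46)(345 − 2P_{Quill} + P_{Folio}).
∂π/∂P_{Quill} = 437 − 4P_{Quill} + P_{Folio} = 0 ⇒ P_{Quill} = 109.25 + 0.25P_{Folio}.
Similarly P_{Folio} = 112.75 + 0.25P_{Quill}.
Substituting the second reaction function into the first: P_{Quill} = 109.25 + 0.25(112.75 + 0.25P_{Quill}), which gives 0.9375P_{Quill} = 137.4375 ⇒ P_{Quill} = 146.6.
Then P_{Folio} = 112.75 + 0.25·146.6 = 149.4.
q_{Quill} = 345 − 2·146.6 + 149.4 = 201.2.

201.2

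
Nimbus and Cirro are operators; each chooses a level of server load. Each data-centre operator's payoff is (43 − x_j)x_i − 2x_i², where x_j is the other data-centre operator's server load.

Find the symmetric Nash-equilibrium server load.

Nimbus's payoff is (43 − x_C)x_N − 2x_N².
∂π/∂x_N = 43 − x_C − 4x_N = 0, so x_N = 10.75 − 0.25x_C.
By symmetry x_C = x_N; substituting into the reaction function, 1.25x_N = 10.75 and x_N = 8.6.

8.6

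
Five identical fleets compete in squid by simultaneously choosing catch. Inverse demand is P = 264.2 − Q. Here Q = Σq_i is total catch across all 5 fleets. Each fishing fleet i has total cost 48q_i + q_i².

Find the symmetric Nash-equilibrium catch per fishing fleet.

A representative fishing fleet's profit is π_i = q_i(264.2 − Q) − 48q_i − q_i², with Q = q_i + Σ_{j≠i} q_j.
First-order condition: 216.2 − 4q_i − Σ_{j≠i} q_j = 0.
Imposing symmetry (q_j = q for all j) turns Σ_{j≠i} q_j into 4q, so 216.2 = 8q and q = 27.025.

27.025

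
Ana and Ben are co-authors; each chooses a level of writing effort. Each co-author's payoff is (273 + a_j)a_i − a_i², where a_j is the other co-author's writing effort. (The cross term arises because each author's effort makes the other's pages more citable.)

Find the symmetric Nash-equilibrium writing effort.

273

Ana's payoff is (273 + a_B)a_A − a_A².
∂π/∂a_A = 273 + a_B − 2a_A = 0, so a_A = 136.5 + 0.5a_B.
By symmetry a_B = a_A; substituting into the reaction function, 0.5a_A = 136.5 and a_A = 273.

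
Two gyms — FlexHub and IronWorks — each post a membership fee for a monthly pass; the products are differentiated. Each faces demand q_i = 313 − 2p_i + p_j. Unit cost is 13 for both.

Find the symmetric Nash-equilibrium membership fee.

113

FlexHub's profit: π = (p_{FlexHub} − 13)(313 − 2p_{FlexHub} + p_{IronWorks}).
∂π/∂p_{FlexHub} = 339 − 4p_{FlexHub} + p_{IronWorks} = 0 ⇒ p_{FlexHub} = 84.75 + 0.25p_{IronWorks}.
By symmetry p_{IronWorks} = p_{FlexHub}; substituting into the reaction function, 0.75p_{FlexHub} = 84.75 and p_{FlexHub} = 113.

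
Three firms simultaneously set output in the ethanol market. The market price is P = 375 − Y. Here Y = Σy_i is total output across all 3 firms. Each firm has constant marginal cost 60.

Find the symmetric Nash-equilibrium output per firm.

78.75

A representative firm's profit is π_i = y_i(375 − Y) − 60y_i, with Y = y_i + Σ_{j≠i} y_j.
First-order condition: 315 − 2y_i − Σ_{j≠i} y_j = 0.
In a symmetric equilibrium every firm chooses the same y, so Σ_{j≠i} y_j = 2y. The condition becomes 315 − 4y = 0, giving y = 315/4 = 78.75.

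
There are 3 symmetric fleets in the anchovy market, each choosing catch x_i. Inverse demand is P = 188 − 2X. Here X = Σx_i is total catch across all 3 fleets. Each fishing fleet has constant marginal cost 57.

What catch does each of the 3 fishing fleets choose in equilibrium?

16.375

A representative fishing fleet's profit is π_i = x_i(188 − 2X) − 57x_i, with X = x_i + Σ_{j≠i} x_j.
First-order condition: 131 − 4x_i − 2Σ_{j≠i} x_j = 0.
In a symmetric equilibrium every fishing fleet chooses the same x, so Σ_{j≠i} x_j = 2x. The condition becomes 131 − 8x = 0, giving x = 131/8 = 16.375.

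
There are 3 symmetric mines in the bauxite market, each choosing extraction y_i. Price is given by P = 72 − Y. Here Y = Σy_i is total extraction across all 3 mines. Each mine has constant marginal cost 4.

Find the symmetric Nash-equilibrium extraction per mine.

A representative mine's profit is π_i = y_i(72 − Y) − 4y_i, with Y = y_i + Σ_{j≠i} y_j.
First-order condition: 68 − 2y_i − Σ_{j≠i} y_j = 0.
In a symmetric equilibrium every mine chooses the same y, so Σ_{j≠i} y_j = 2y. The condition becomes 68 − 4y = 0, giving y = 68/4 = 17.

17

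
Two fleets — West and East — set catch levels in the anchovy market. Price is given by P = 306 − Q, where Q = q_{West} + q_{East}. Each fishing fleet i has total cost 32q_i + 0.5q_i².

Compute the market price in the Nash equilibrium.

169

Fishing fleet West's profit: π = q_{West}(306 − (q_{West} + q_{East})) − 32q_{West} − 0.5q_{West}².
∂π/∂q_{West} = 274 − 3q_{West} − q_{East} = 0, so q_{West} = 274/3 − (1/3)q_{East}.
Setting q_{West} = q_{East} in the reaction function: q_{West} = 274/3 − (1/3)q_{West}, so q_{West} = (274/3) / (4/3) = 68.5.
Equilibrium price: P = 306 − 137 = 169.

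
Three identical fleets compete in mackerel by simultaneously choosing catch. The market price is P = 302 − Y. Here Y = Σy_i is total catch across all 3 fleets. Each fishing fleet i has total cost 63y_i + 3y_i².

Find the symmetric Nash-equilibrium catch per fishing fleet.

A representative fishing fleet's profit is π_i = y_i(302 − Y) − 63y_i − 3y_i², with Y = y_i + Σ_{j≠i} y_j.
First-order condition: 239 − 8y_i − Σ_{j≠i} y_j = 0.
Imposing symmetry (y_j = y for all j) turns Σ_{j≠i} y_j into 2y, so 239 = 10y and y = 23.9.

23.9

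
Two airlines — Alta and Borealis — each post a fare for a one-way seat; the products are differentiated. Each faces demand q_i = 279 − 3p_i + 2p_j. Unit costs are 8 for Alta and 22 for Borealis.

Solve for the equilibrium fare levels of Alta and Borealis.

Alta's profit: π = (p_{Alta} − 8)(279 − 3p_{Alta} + 2p_{Borealis}).
∂π/∂p_{Alta} = 303 − 6p_{Alta} + 2p_{Borealis} = 0 ⇒ p_{Alta} = 50.5 + (1/3)p_{Borealis}.
Similarly p_{Borealis} = 57.5 + (1/3)p_{Alta}.
Solving the two reaction functions simultaneously: (1 − (1/3)(1/3))p_{Alta} = 50.5 + (1/3)·57.5, so (8/9)p_{Alta} = 209/3 and p_{Alta} = 78.375.
Then p_{Borealis} = 57.5 + (1/3)·78.375 = 83.625.

78.375, 83.625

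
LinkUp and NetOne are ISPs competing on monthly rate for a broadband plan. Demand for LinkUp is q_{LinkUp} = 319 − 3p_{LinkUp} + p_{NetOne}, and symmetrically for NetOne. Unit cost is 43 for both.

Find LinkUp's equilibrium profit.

6514.68

LinkUp's profit: π = (p_{LinkUp} − 43)(319 − 3p_{LinkUp} + p_{NetOne}).
∂π/∂p_{LinkUp} = 448 − 6p_{LinkUp} + p_{NetOne} = 0 ⇒ p_{LinkUp} = 224/3 + (1/6)p_{NetOne}.
Setting p_{LinkUp} = p_{NetOne} in the reaction function: p_{LinkUp} = 224/3 + (1/6)p_{LinkUp}, so p_{LinkUp} = (224/3) / (5/6) = 89.6.
q_{LinkUp} = 319 − 3·89.6 + 89.6 = 139.8.
Profit = (89.6 − 43)·139.8 = 6514.68.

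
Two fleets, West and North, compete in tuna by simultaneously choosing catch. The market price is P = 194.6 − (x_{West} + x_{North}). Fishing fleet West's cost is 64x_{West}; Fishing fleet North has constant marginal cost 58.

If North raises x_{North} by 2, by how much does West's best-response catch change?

-1

Fishing fleet West's profit: π = x_{West}(194.6 − (x_{West} + x_{North})) − 64x_{West}.
∂π/∂x_{West} = 130.6 − 2x_{West} − x_{North} = 0, so x_{West} = 65.3 − 0.5x_{North}.
The reaction-function slope is −0.5, so a 2-unit rise in x_{North} moves x_{West} by −0.5 × 2 = −1. West's best response falls — the actions are strategic substitutes.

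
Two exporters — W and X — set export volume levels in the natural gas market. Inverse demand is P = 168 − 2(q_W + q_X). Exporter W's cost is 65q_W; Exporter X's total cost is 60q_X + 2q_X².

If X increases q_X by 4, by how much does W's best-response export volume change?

-2

Exporter W's profit: π = q_W(168 − 2(q_W + q_X)) − 65q_W.
∂π/∂q_W = 103 − 4q_W − 2q_X = 0, so q_W = 25.75 − 0.5q_X.
The reaction-function slope is −0.5, so a 4-unit rise in q_X moves q_W by −0.5 × 4 = −2. W's best response falls — the actions are strategic substitutes.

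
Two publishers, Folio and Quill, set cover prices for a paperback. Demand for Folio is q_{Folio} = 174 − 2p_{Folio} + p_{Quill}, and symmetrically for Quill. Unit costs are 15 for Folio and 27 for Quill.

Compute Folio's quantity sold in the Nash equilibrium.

109.2

Folio's profit: π = (p_{Folio} − 15)(174 − 2p_{Folio} + p_{Quill}).
∂π/∂p_{Folio} = 204 − 4p_{Folio} + p_{Quill} = 0 ⇒ p_{Folio} = 51 + 0.25p_{Quill}.
Similarly p_{Quill} = 57 + 0.25p_{Folio}.
Substituting the second reaction function into the first: p_{Folio} = 51 + 0.25(57 + 0.25p_{Folio}), which gives 0.9375p_{Folio} = 65.25 ⇒ p_{Folio} = 69.6.
Then p_{Quill} = 57 + 0.25·69.6 = 74.4.
q_{Folio} = 174 − 2·69.6 + 74.4 = 109.2.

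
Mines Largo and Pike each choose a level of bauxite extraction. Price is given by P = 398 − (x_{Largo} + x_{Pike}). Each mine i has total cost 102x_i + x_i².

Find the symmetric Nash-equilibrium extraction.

Mine Largo's profit: π = x_{Largo}(398 − (x_{Largo} + x_{Pike})) − 102x_{Largo} − x_{Largo}².
∂π/∂x_{Largo} = 296 − 4x_{Largo} − x_{Pike} = 0, so x_{Largo} = 74 − 0.25x_{Pike}.
The game is symmetric, so in equilibrium x_{Pike} = x_{Largo}: the reaction function gives 1.25x_{Largo} = 74, hence x_{Largo} = 59.2.

59.2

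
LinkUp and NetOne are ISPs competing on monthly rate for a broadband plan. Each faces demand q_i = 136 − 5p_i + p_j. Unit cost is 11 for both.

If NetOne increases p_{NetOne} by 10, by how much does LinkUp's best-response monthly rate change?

1

LinkUp's profit: π = (p_{LinkUp} − 11)(136 − 5p_{LinkUp} + p_{NetOne}).
∂π/∂p_{LinkUp} = 191 − 10p_{LinkUp} + p_{NetOne} = 0 ⇒ p_{LinkUp} = 19.1 + 0.1p_{NetOne}.
The reaction-function slope is 0.1, so a 10-unit rise in p_{NetOne} moves p_{LinkUp} by 0.1 × 10 = 1. LinkUp's best response rises — the actions are strategic complements.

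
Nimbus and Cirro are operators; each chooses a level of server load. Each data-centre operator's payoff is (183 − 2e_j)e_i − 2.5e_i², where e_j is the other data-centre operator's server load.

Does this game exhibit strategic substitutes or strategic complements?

Nimbus's payoff is (183 − 2e_C)e_N − 2.5e_N².
∂π/∂e_N = 183 − 2e_C − 5e_N = 0, so e_N = 36.6 − 0.4e_C.
The best-response slope de_N/de_C = −0.4 < 0: the reaction function is downward-sloping, so the choices are strategic substitutes.

strategic substitutes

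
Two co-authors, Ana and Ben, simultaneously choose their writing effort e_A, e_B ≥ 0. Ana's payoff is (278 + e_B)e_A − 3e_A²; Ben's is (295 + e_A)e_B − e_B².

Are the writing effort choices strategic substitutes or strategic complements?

Expanding Ana's payoff: 278e_A + e_Be_A − 3e_A².
∂π/∂e_A = 278 + e_B − 6e_A = 0, so e_A = 139/3 + (1/6)e_B.
The best-response slope de_A/de_B = 1/6 > 0: the reaction function is upward-sloping, so the choices are strategic complements.

strategic complements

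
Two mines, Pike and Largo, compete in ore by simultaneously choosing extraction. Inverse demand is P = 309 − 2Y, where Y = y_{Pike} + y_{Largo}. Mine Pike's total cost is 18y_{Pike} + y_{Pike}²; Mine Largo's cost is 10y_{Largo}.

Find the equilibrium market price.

131.2

Mine Pike's profit: π = y_{Pike}(309 − 2(y_{Pike} + y_{Largo})) − 18y_{Pike} − y_{Pike}².
∂π/∂y_{Pike} = 291 − 6y_{Pike} − 2y_{Largo} = 0, so y_{Pike} = 48.5 − (1/3)y_{Largo}.
For Largo: ∂π/∂y_{Largo} = 299 − 4y_{Largo} − 2y_{Pike} = 0 ⇒ y_{Largo} = 74.75 − 0.5y_{Pike}.
Substituting the second reaction function into the first: y_{Pike} = 48.5 − (1/3)(74.75 − 0.5y_{Pike}), which gives (5/6)y_{Pike} = 283/12 ⇒ y_{Pike} = 28.3.
Then y_{Largo} = 74.75 − 0.5·28.3 = 60.6.
Equilibrium price: P = 309 − 2·88.9 = 131.2.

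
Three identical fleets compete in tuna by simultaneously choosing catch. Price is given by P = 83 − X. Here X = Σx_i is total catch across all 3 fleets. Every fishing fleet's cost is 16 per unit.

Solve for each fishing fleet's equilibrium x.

A representative fishing fleet's profit is π_i = x_i(83 − X) − 16x_i, with X = x_i + Σ_{j≠i} x_j.
First-order condition: 67 − 2x_i − Σ_{j≠i} x_j = 0.
In a symmetric equilibrium every fishing fleet chooses the same x, so Σ_{j≠i} x_j = 2x. The condition becomes 67 − 4x = 0, giving x = 67/4 = 16.75.

16.75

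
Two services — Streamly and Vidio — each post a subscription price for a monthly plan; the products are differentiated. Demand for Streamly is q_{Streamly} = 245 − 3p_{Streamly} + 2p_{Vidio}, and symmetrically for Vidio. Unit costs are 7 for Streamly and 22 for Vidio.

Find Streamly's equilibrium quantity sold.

186.9375

Streamly's profit: π = (p_{Streamly} − 7)(245 − 3p_{Streamly} + 2p_{Vidio}).
∂π/∂p_{Streamly} = 266 − 6p_{Streamly} + 2p_{Vidio} = 0 ⇒ p_{Streamly} = 133/3 + (1/3)p_{Vidio}.
Similarly p_{Vidio} = 311/6 + (1/3)p_{Streamly}.
Substituting the second reaction function into the first: p_{Streamly} = 133/3 + (1/3)(311/6 + (1/3)p_{Streamly}), which gives (8/9)p_{Streamly} = 1109/18 ⇒ p_{Streamly} = 69.3125.
Then p_{Vidio} = 311/6 + (1/3)·69.3125 = 74.9375.
q_{Streamly} = 245 − 3·69.3125 + 2·74.9375 = 186.9375.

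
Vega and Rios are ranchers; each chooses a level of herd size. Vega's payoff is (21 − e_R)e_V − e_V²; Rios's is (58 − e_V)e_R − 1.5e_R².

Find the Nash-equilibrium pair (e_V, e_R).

1, 19

Expanding Vega's payoff: 21e_V − e_Re_V − e_V².
∂π/∂e_V = 21 − e_R − 2e_V = 0, so e_V = 10.5 − 0.5e_R.
Likewise for Rios: e_R = 58/3 − (1/3)e_V.
Plugging e_R into Vega's best response: e_V = 10.5 − 0.5(58/3 − (1/3)e_V) ⇒ (5/6)e_V = 5/6, so e_V = 1.
Then e_R = 58/3 − (1/3)·1 = 19.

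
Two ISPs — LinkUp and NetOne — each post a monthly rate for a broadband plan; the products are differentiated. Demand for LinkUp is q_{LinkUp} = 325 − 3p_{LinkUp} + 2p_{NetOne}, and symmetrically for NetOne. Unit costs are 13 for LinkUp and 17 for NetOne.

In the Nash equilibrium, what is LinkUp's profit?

LinkUp's profit: π = (p_{LinkUp} − 13)(325 − 3p_{LinkUp} + 2p_{NetOne}).
∂π/∂p_{LinkUp} = 364 − 6p_{LinkUp} + 2p_{NetOne} = 0 ⇒ p_{LinkUp} = 182/3 + (1/3)p_{NetOne}.
Similarly p_{NetOne} = 188/3 + (1/3)p_{LinkUp}.
Solving the two reaction functions simultaneously: (1 − (1/3)(1/3))p_{LinkUp} = 182/3 + (1/3)·(188/3), so (8/9)p_{LinkUp} = 734/9 and p_{LinkUp} = 91.75.
Then p_{NetOne} = 188/3 + (1/3)·91.75 = 93.25.
q_{LinkUp} = 325 − 3·91.75 + 2·93.25 = 236.25.
Profit = (91.75 − 13)·236.25 = 18604.6875.

18604.6875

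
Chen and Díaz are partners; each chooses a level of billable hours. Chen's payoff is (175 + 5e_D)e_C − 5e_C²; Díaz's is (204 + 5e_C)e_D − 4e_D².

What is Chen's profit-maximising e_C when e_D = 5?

20

Expanding Chen's payoff: 175e_C + 5e_De_C − 5e_C².
∂π/∂e_C = 175 + 5e_D − 10e_C = 0, so e_C = 17.5 + 0.5e_D.
At e_D = 5: e_C = 17.5 + 0.5·5 = 20.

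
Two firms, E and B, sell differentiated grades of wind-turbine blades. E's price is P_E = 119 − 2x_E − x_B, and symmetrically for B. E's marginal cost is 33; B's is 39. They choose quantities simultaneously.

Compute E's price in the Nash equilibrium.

Firm E's profit: π = x_E(119 − 2x_E − x_B) − 33x_E.
∂π/∂x_E = 86 − 4x_E − x_B = 0 ⇒ x_E = 21.5 − 0.25x_B.
Similarly x_B = 20 − 0.25x_E.
Solving the two reaction functions simultaneously: (1 − (−0.25)(−0.25))x_E = 21.5 − 0.25·20, so 0.9375x_E = 16.5 and x_E = 17.6.
Then x_B = 20 − 0.25·17.6 = 15.6.
P_E = 119 − 2·17.6 − 15.6 = 68.2.

68.2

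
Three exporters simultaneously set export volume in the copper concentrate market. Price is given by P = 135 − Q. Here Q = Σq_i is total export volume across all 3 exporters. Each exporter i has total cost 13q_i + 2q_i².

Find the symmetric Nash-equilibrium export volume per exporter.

A representative exporter's profit is π_i = q_i(135 − Q) − 13q_i − 2q_i², with Q = q_i + Σ_{j≠i} q_j.
First-order condition: 122 − 6q_i − Σ_{j≠i} q_j = 0.
Imposing symmetry (q_j = q for all j) turns Σ_{j≠i} q_j into 2q, so 122 = 8q and q = 15.25.

15.25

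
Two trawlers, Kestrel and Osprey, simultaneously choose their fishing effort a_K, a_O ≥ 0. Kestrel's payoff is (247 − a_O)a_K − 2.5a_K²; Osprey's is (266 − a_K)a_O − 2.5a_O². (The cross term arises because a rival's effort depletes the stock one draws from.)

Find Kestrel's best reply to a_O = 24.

Expanding Kestrel's payoff: 247a_K − a_Oa_K − 2.5a_K².
∂π/∂a_K = 247 − a_O − 5a_K = 0, so a_K = 49.4 − 0.2a_O.
At a_O = 24: a_K = 49.4 − 0.2·24 = 44.6.

44.6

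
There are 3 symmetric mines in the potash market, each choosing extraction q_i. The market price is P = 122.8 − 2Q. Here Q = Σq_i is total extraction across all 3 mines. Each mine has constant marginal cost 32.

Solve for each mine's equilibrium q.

11.35

A representative mine's profit is π_i = q_i(122.8 − 2Q) − 32q_i, with Q = q_i + Σ_{j≠i} q_j.
First-order condition: 90.8 − 4q_i − 2Σ_{j≠i} q_j = 0.
In a symmetric equilibrium every mine chooses the same q, so Σ_{j≠i} q_j = 2q. The condition becomes 90.8 − 8q = 0, giving q = 90.8/8 = 11.35.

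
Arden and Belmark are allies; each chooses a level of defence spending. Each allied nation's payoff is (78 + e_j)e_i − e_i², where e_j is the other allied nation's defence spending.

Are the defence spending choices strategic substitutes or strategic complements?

strategic complements

Arden's payoff is (78 + e_B)e_A − e_A².
∂π/∂e_A = 78 + e_B − 2e_A = 0, so e_A = 39 + 0.5e_B.
The best-response slope de_A/de_B = 0.5 > 0: the reaction function is upward-sloping, so the choices are strategic complements.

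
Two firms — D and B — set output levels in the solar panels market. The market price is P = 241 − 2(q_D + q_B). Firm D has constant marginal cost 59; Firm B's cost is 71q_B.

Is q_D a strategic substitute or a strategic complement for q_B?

strategic substitutes

Firm D's profit: π = q_D(241 − 2(q_D + q_B)) − 59q_D.
∂π/∂q_D = 182 − 4q_D − 2q_B = 0, so q_D = 45.5 − 0.5q_B.
The best-response slope dq_D/dq_B = −0.5 < 0: the reaction function is downward-sloping, so the choices are strategic substitutes.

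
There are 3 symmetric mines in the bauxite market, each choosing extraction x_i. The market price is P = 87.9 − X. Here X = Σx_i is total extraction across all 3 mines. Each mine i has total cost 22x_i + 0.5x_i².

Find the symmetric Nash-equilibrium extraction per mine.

13.18

A representative mine's profit is π_i = x_i(87.9 − X) − 22x_i − 0.5x_i², with X = x_i + Σ_{j≠i} x_j.
First-order condition: 65.9 − 3x_i − Σ_{j≠i} x_j = 0.
Imposing symmetry (x_j = x for all j) turns Σ_{j≠i} x_j into 2x, so 65.9 = 5x and x = 13.18.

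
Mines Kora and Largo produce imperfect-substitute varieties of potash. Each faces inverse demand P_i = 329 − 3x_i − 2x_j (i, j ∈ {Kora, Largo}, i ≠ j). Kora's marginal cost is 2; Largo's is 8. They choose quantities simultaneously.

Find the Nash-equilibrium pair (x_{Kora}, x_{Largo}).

Mine Kora's profit: π = x_{Kora}(329 − 3x_{Kora} − 2x_{Largo}) − 2x_{Kora}.
∂π/∂x_{Kora} = 327 − 6x_{Kora} − 2x_{Largo} = 0 ⇒ x_{Kora} = 54.5 − (1/3)x_{Largo}.
Similarly x_{Largo} = 53.5 − (1/3)x_{Kora}.
Substituting the second reaction function into the first: x_{Kora} = 54.5 − (1/3)(53.5 − (1/3)x_{Kora}), which gives (8/9)x_{Kora} = 110/3 ⇒ x_{Kora} = 41.25.
Then x_{Largo} = 53.5 − (1/3)·41.25 = 39.75.

41.25, 39.75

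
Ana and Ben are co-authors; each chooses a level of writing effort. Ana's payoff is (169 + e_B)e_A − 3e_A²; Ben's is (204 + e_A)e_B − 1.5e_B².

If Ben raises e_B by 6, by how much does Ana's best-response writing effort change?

1

Expanding Ana's payoff: 169e_A + e_Be_A − 3e_A².
∂π/∂e_A = 169 + e_B − 6e_A = 0, so e_A = 169/6 + (1/6)e_B.
The reaction-function slope is 1/6, so a 6-unit rise in e_B moves e_A by 1/6 × 6 = 1. Ana's best response rises — the actions are strategic complements.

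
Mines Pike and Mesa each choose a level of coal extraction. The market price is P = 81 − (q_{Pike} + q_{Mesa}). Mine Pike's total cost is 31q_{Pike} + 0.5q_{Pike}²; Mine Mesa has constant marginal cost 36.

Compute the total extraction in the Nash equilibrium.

Mine Pike's profit: π = q_{Pike}(81 − (q_{Pike} + q_{Mesa})) − 31q_{Pike} − 0.5q_{Pike}².
∂π/∂q_{Pike} = 50 − 3q_{Pike} − q_{Mesa} = 0, so q_{Pike} = 50/3 − (1/3)q_{Mesa}.
For Mesa: ∂π/∂q_{Mesa} = 45 − 2q_{Mesa} − q_{Pike} = 0 ⇒ q_{Mesa} = 22.5 − 0.5q_{Pike}.
Substituting the second reaction function into the first: q_{Pike} = 50/3 − (1/3)(22.5 − 0.5q_{Pike}), which gives (5/6)q_{Pike} = 55/6 ⇒ q_{Pike} = 11.
Then q_{Mesa} = 22.5 − 0.5·11 = 17.
Total extraction: 11 + 17 = 28.

28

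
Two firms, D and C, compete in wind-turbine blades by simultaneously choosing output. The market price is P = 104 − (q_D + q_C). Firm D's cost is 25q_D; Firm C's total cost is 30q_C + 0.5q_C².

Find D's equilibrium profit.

1062.76

Firm D's profit: π = q_D(104 − (q_D + q_C)) − 25q_D.
∂π/∂q_D = 79 − 2q_D − q_C = 0, so q_D = 39.5 − 0.5q_C.
For C: ∂π/∂q_C = 74 − 3q_C − q_D = 0 ⇒ q_C = 74/3 − (1/3)q_D.
Solving the two reaction functions simultaneously: (1 − (−0.5)(−1/3))q_D = 39.5 − 0.5·(74/3), so (5/6)q_D = 163/6 and q_D = 32.6.
Then q_C = 74/3 − (1/3)·32.6 = 13.8.
Price P = 104 − 46.4 = 57.6.
D's profit: (57.6 − 25)·32.6 = 1062.76.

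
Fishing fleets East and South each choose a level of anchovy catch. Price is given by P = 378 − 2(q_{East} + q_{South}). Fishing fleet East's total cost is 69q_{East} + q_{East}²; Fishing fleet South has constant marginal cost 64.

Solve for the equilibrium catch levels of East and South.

Fishing fleet East's profit: π = q_{East}(378 − 2(q_{East} + q_{South})) − 69q_{East} − q_{East}².
∂π/∂q_{East} = 309 − 6q_{East} − 2q_{South} = 0, so q_{East} = 51.5 − (1/3)q_{South}.
For South: ∂π/∂q_{South} = 314 − 4q_{South} − 2q_{East} = 0 ⇒ q_{South} = 78.5 − 0.5q_{East}.
Substituting the second reaction function into the first: q_{East} = 51.5 − (1/3)(78.5 − 0.5q_{East}), which gives (5/6)q_{East} = 76/3 ⇒ q_{East} = 30.4.
Then q_{South} = 78.5 − 0.5·30.4 = 63.3.

30.4, 63.3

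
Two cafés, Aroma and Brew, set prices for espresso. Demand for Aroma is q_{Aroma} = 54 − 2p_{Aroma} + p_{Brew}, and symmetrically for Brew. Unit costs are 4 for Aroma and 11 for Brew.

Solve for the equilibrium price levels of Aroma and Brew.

Aroma's profit: π = (p_{Aroma} − 4)(54 − 2p_{Aroma} + p_{Brew}).
∂π/∂p_{Aroma} = 62 − 4p_{Aroma} + p_{Brew} = 0 ⇒ p_{Aroma} = 15.5 + 0.25p_{Brew}.
Similarly p_{Brew} = 19 + 0.25p_{Aroma}.
Plugging p_{Brew} into Aroma's best response: p_{Aroma} = 15.5 + 0.25(19 + 0.25p_{Aroma}) ⇒ 0.9375p_{Aroma} = 20.25, so p_{Aroma} = 21.6.
Then p_{Brew} = 19 + 0.25·21.6 = 24.4.

21.6, 24.4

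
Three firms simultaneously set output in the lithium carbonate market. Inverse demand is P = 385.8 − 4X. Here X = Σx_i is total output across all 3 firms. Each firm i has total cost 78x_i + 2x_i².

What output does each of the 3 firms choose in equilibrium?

15.39

A representative firm's profit is π_i = x_i(385.8 − 4X) − 78x_i − 2x_i², with X = x_i + Σ_{j≠i} x_j.
First-order condition: 307.8 − 12x_i − 4Σ_{j≠i} x_j = 0.
Imposing symmetry (x_j = x for all j) turns Σ_{j≠i} x_j into 2x, so 307.8 = 20x and x = 15.39.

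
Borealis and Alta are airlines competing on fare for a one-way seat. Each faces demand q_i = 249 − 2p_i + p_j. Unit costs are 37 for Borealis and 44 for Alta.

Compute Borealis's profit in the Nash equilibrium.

10253.12

Borealis's profit: π = (p_{Borealis} − 37)(249 − 2p_{Borealis} + p_{Alta}).
∂π/∂p_{Borealis} = 323 − 4p_{Borealis} + p_{Alta} = 0 ⇒ p_{Borealis} = 80.75 + 0.25p_{Alta}.
Similarly p_{Alta} = 84.25 + 0.25p_{Borealis}.
Solving the two reaction functions simultaneously: (1 − (0.25)(0.25))p_{Borealis} = 80.75 + 0.25·84.25, so 0.9375p_{Borealis} = 101.8125 and p_{Borealis} = 108.6.
Then p_{Alta} = 84.25 + 0.25·108.6 = 111.4.
q_{Borealis} = 249 − 2·108.6 + 111.4 = 143.2.
Profit = (108.6 − 37)·143.2 = 10253.12.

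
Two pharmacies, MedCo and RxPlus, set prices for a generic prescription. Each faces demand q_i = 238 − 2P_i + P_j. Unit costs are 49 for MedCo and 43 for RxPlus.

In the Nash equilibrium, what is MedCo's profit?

MedCo's profit: π = (P_{MedCo} − 49)(238 − 2P_{MedCo} + P_{RxPlus}).
∂π/∂P_{MedCo} = 336 − 4P_{MedCo} + P_{RxPlus} = 0 ⇒ P_{MedCo} = 84 + 0.25P_{RxPlus}.
Similarly P_{RxPlus} = 81 + 0.25P_{MedCo}.
Substituting the second reaction function into the first: P_{MedCo} = 84 + 0.25(81 + 0.25P_{MedCo}), which gives 0.9375P_{MedCo} = 104.25 ⇒ P_{MedCo} = 111.2.
Then P_{RxPlus} = 81 + 0.25·111.2 = 108.8.
q_{MedCo} = 238 − 2·111.2 + 108.8 = 124.4.
Profit = (111.2 − 49)·124.4 = 7737.68.

7737.68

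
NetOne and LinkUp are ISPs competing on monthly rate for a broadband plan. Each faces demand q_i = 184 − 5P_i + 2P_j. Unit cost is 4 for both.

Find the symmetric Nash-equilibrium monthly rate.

NetOne's profit: π = (P_{NetOne} − 4)(184 − 5P_{NetOne} + 2P_{LinkUp}).
∂π/∂P_{NetOne} = 204 − 10P_{NetOne} + 2P_{LinkUp} = 0 ⇒ P_{NetOne} = 20.4 + 0.2P_{LinkUp}.
Setting P_{NetOne} = P_{LinkUp} in the reaction function: P_{NetOne} = 20.4 + 0.2P_{NetOne}, so P_{NetOne} = 20.4 / 0.8 = 25.5.

25.5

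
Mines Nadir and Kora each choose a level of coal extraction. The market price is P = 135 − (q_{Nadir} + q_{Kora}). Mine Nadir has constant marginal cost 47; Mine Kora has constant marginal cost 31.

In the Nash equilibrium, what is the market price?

71

Mine Nadir's profit: π = q_{Nadir}(135 − (q_{Nadir} + q_{Kora})) − 47q_{Nadir}.
∂π/∂q_{Nadir} = 88 − 2q_{Nadir} − q_{Kora} = 0, so q_{Nadir} = 44 − 0.5q_{Kora}.
By the same steps for Kora: q_{Kora} = 52 − 0.5q_{Nadir}.
Plugging q_{Kora} into Nadir's best response: q_{Nadir} = 44 − 0.5(52 − 0.5q_{Nadir}) ⇒ 0.75q_{Nadir} = 18, so q_{Nadir} = 24.
Then q_{Kora} = 52 − 0.5·24 = 40.
Equilibrium price: P = 135 − 64 = 71.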